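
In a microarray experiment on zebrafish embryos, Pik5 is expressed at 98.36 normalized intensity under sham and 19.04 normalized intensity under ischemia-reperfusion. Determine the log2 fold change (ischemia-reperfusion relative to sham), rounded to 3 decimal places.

Fold change = 19.04 / 98.36 = 0.1936
log2(0.1936) = -2.3690

-2.369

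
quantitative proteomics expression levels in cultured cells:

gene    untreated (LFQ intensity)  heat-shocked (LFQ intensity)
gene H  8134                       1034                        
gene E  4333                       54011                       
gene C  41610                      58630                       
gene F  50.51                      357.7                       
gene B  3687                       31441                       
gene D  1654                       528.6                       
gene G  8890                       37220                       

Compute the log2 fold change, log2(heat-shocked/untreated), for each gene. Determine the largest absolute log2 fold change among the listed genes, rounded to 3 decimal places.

3.640

log2(1034/8134) = -2.976  (gene H)
log2(54011/4333) = 3.640  (gene E)
log2(58630/41610) = 0.495  (gene C)
log2(357.7/50.51) = 2.824  (gene F)
log2(31441/3687) = 3.092  (gene B)
log2(528.6/1654) = -1.646  (gene D)
log2(37220/8890) = 2.066  (gene G)
The largest magnitude belongs to gene E.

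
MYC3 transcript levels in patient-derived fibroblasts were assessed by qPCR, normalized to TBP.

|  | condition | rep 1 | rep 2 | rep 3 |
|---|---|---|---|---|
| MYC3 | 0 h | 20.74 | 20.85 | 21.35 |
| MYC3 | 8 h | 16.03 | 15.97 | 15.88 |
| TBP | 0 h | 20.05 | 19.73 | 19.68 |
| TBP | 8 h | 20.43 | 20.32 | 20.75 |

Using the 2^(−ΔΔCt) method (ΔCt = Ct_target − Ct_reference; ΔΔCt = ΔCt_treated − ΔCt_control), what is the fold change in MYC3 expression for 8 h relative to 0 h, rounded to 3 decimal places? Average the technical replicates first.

51.984

Mean Ct: MYC3 0 h 20.980; MYC3 8 h 15.960; TBP 0 h 19.820; TBP 8 h 20.500
ΔCt(0 h) = 20.980 − 19.820 = 1.160
ΔCt(8 h) = 15.960 − 20.500 = -4.540
ΔΔCt = -4.540 − 1.160 = -5.700
Fold change = 2^(−(-5.700)) = 2^5.700 = 51.9842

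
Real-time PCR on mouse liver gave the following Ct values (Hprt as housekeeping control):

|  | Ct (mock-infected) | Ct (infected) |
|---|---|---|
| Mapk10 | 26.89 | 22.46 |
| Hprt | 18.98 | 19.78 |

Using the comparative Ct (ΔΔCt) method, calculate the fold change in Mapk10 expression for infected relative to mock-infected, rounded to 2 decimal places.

37.53

ΔCt(mock-infected) = 26.890 − 18.980 = 7.910
ΔCt(infected) = 22.460 − 19.780 = 2.680
ΔΔCt = 2.680 − 7.910 = -5.230
Fold change = 2^(−(-5.230)) = 2^5.230 = 37.531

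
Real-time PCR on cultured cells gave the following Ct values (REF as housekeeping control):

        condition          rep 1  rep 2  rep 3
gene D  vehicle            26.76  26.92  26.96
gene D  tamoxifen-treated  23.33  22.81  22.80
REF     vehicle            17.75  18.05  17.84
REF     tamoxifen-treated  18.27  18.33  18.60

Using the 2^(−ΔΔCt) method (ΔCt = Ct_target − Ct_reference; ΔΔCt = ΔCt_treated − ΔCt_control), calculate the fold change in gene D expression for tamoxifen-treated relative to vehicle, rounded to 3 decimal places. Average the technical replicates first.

21.407

Mean Ct: gene D vehicle 26.880; gene D tamoxifen-treated 22.980; REF vehicle 17.880; REF tamoxifen-treated 18.400
ΔCt(vehicle) = 26.880 − 17.880 = 9.000
ΔCt(tamoxifen-treated) = 22.980 − 18.400 = 4.580
ΔΔCt = 4.580 − 9.000 = -4.420
Fold change = 2^(−(-4.420)) = 2^4.420 = 21.4068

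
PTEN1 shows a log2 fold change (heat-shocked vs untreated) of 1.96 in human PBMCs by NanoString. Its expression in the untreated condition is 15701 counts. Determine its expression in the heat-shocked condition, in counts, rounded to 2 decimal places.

Fold change = 2^(1.96) = 3.8906
heat-shocked expression = 15701 × 3.8906 = 61086.62

61086.62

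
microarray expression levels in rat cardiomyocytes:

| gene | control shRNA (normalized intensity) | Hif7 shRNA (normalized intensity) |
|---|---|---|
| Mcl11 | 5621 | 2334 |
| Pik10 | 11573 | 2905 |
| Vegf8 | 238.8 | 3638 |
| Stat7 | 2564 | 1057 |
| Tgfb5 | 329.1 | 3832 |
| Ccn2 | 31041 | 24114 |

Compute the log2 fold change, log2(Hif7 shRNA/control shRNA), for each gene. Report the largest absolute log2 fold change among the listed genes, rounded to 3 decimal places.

log2(2334/5621) = -1.268  (Mcl11)
log2(2905/11573) = -1.994  (Pik10)
log2(3638/238.8) = 3.929  (Vegf8)
log2(1057/2564) = -1.278  (Stat7)
log2(3832/329.1) = 3.541  (Tgfb5)
log2(24114/31041) = -0.364  (Ccn2)
The largest magnitude belongs to Vegf8.

3.929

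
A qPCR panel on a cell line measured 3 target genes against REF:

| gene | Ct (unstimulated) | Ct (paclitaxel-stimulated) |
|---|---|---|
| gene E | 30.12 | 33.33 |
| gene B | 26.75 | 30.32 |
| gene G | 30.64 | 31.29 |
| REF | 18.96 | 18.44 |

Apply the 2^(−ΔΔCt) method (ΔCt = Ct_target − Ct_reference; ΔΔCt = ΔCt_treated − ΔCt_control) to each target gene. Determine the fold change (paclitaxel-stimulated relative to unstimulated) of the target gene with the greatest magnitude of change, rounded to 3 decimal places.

gene E: ΔΔCt = (33.33−18.44) − (30.12−18.96) = 14.89 − 11.16 = 3.73; fold change = 2^-3.73 = 0.075
gene B: ΔΔCt = (30.32−18.44) − (26.75−18.96) = 11.88 − 7.79 = 4.09; fold change = 2^-4.09 = 0.059
gene G: ΔΔCt = (31.29−18.44) − (30.64−18.96) = 12.85 − 11.68 = 1.17; fold change = 2^-1.17 = 0.444
gene B has the largest |ΔΔCt| = 4.09.

0.059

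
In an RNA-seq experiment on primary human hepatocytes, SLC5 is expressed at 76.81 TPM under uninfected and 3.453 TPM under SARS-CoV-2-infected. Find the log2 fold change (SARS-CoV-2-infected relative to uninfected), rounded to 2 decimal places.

Fold change = 3.453 / 76.81 = 0.0450
log2(0.0450) = -4.475

-4.48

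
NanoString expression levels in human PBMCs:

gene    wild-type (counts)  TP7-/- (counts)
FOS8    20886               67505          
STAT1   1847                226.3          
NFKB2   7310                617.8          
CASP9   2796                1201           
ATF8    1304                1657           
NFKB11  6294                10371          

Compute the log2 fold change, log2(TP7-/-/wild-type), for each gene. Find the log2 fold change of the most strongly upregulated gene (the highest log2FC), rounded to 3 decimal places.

1.692

log2(67505/20886) = 1.692  (FOS8)
log2(226.3/1847) = -3.029  (STAT1)
log2(617.8/7310) = -3.565  (NFKB2)
log2(1201/2796) = -1.219  (CASP9)
log2(1657/1304) = 0.346  (ATF8)
log2(10371/6294) = 0.721  (NFKB11)
FOS8 is most strongly upregulated.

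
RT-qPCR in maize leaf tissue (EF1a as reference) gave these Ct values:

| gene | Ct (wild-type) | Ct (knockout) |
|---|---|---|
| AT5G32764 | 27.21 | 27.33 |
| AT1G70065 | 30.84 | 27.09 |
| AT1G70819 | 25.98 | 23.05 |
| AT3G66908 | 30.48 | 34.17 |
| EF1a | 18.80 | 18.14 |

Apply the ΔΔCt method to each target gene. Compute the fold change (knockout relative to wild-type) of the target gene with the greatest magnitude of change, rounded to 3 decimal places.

0.049

AT5G32764: ΔΔCt = (27.33−18.14) − (27.21−18.80) = 9.19 − 8.41 = 0.78; fold change = 2^-0.78 = 0.582
AT1G70065: ΔΔCt = (27.09−18.14) − (30.84−18.80) = 8.95 − 12.04 = -3.09; fold change = 2^3.09 = 8.515
AT1G70819: ΔΔCt = (23.05−18.14) − (25.98−18.80) = 4.91 − 7.18 = -2.27; fold change = 2^2.27 = 4.823
AT3G66908: ΔΔCt = (34.17−18.14) − (30.48−18.80) = 16.03 − 11.68 = 4.35; fold change = 2^-4.35 = 0.049
AT3G66908 has the largest |ΔΔCt| = 4.35.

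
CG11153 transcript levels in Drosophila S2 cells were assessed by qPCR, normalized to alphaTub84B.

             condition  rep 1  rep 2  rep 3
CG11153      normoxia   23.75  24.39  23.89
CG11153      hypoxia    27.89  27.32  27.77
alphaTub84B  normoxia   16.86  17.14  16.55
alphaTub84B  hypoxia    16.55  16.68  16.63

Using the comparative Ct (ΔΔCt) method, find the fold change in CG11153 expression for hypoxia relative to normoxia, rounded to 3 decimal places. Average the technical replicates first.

0.068

Mean Ct: CG11153 normoxia 24.010; CG11153 hypoxia 27.660; alphaTub84B normoxia 16.850; alphaTub84B hypoxia 16.620
ΔCt(normoxia) = 24.010 − 16.850 = 7.160
ΔCt(hypoxia) = 27.660 − 16.620 = 11.040
ΔΔCt = 11.040 − 7.160 = 3.880
Fold change = 2^(−3.880) = 0.0679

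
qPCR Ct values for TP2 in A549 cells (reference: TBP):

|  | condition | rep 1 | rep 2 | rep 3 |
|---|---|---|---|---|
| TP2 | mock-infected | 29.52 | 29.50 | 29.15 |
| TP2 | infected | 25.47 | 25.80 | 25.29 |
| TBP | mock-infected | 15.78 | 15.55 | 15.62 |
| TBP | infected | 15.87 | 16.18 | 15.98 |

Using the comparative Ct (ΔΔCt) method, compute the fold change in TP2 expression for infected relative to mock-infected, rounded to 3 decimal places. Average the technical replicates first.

18.765

Mean Ct: TP2 mock-infected 29.390; TP2 infected 25.520; TBP mock-infected 15.650; TBP infected 16.010
ΔCt(mock-infected) = 29.390 − 15.650 = 13.740
ΔCt(infected) = 25.520 − 16.010 = 9.510
ΔΔCt = 9.510 − 13.740 = -4.230
Fold change = 2^(−(-4.230)) = 2^4.230 = 18.7654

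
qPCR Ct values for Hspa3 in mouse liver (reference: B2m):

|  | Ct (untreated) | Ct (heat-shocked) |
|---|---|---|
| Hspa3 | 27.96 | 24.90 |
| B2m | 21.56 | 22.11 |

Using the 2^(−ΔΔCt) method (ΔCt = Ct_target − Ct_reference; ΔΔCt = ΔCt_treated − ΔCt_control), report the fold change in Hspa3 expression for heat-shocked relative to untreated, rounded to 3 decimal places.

ΔCt(untreated) = 27.960 − 21.560 = 6.400
ΔCt(heat-shocked) = 24.900 − 22.110 = 2.790
ΔΔCt = 2.790 − 6.400 = -3.610
Fold change = 2^(−(-3.610)) = 2^3.610 = 12.2101

12.210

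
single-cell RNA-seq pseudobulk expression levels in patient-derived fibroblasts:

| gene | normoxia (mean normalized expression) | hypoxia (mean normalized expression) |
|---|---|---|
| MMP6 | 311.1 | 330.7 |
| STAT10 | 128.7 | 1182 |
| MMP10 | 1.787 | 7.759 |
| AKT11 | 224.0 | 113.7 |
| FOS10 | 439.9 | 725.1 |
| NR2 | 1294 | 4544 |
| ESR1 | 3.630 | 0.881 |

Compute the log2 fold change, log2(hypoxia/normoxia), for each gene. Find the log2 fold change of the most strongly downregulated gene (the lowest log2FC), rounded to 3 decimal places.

log2(330.7/311.1) = 0.088  (MMP6)
log2(1182/128.7) = 3.199  (STAT10)
log2(7.759/1.787) = 2.118  (MMP10)
log2(113.7/224.0) = -0.978  (AKT11)
log2(725.1/439.9) = 0.721  (FOS10)
log2(4544/1294) = 1.812  (NR2)
log2(0.881/3.630) = -2.043  (ESR1)
ESR1 is most strongly downregulated.

-2.043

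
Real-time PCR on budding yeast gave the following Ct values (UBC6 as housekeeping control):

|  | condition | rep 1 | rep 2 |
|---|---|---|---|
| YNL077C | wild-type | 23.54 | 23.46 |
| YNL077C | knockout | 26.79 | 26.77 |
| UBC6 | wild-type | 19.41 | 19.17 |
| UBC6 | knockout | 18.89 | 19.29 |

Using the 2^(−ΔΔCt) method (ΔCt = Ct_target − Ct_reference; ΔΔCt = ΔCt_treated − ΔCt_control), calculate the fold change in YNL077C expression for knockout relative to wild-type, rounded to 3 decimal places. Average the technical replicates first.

Mean Ct: YNL077C wild-type 23.500; YNL077C knockout 26.780; UBC6 wild-type 19.290; UBC6 knockout 19.090
ΔCt(wild-type) = 23.500 − 19.290 = 4.210
ΔCt(knockout) = 26.780 − 19.090 = 7.690
ΔΔCt = 7.690 − 4.210 = 3.480
Fold change = 2^(−3.480) = 0.0896

0.090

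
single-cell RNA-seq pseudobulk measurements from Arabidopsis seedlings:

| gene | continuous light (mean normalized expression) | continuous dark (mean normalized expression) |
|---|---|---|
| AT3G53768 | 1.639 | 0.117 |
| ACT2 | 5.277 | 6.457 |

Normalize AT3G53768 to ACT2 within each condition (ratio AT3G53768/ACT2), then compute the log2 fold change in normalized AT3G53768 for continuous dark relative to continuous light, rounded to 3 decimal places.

AT3G53768/ACT2 (continuous light) = 1.639 / 5.277 = 0.31059
AT3G53768/ACT2 (continuous dark) = 0.117 / 6.457 = 0.01812
Fold change = 0.01812 / 0.31059 = 0.0583
log2(0.0583) = -4.0994

-4.099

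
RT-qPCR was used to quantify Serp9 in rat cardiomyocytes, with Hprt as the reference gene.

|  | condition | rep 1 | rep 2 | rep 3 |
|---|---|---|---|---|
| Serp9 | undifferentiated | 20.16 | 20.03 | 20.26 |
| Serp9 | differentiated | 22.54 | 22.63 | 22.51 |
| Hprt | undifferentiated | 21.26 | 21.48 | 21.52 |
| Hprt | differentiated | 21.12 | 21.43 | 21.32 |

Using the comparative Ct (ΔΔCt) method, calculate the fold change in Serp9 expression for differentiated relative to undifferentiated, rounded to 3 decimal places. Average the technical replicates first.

Mean Ct: Serp9 undifferentiated 20.150; Serp9 differentiated 22.560; Hprt undifferentiated 21.420; Hprt differentiated 21.290
ΔCt(undifferentiated) = 20.150 − 21.420 = -1.270
ΔCt(differentiated) = 22.560 − 21.290 = 1.270
ΔΔCt = 1.270 − (-1.270) = 2.540
Fold change = 2^(−2.540) = 0.1719

0.172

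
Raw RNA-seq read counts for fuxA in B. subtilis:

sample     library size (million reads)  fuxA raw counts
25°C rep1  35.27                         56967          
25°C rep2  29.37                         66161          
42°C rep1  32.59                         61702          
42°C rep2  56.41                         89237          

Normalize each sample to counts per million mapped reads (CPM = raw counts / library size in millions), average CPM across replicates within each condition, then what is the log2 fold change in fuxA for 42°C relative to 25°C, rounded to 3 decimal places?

CPM(25°C rep1) = 56967 / 35.27 = 1615.1687
CPM(25°C rep2) = 66161 / 29.37 = 2252.6728
CPM(42°C rep1) = 61702 / 32.59 = 1893.2801
CPM(42°C rep2) = 89237 / 56.41 = 1581.9358
mean CPM(25°C) = 1933.9207; mean CPM(42°C) = 1737.6080
Fold change = 1737.6080 / 1933.9207 = 0.89849
log2(0.89849) = -0.1544

-0.154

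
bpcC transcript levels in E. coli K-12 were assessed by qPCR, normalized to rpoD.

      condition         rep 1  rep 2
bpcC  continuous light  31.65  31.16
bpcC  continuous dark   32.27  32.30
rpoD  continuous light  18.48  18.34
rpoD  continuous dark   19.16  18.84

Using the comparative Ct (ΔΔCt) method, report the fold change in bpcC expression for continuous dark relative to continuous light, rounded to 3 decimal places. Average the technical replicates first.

0.818

Mean Ct: bpcC continuous light 31.405; bpcC continuous dark 32.285; rpoD continuous light 18.410; rpoD continuous dark 19.000
ΔCt(continuous light) = 31.405 − 18.410 = 12.995
ΔCt(continuous dark) = 32.285 − 19.000 = 13.285
ΔΔCt = 13.285 − 12.995 = 0.290
Fold change = 2^(−0.290) = 0.8179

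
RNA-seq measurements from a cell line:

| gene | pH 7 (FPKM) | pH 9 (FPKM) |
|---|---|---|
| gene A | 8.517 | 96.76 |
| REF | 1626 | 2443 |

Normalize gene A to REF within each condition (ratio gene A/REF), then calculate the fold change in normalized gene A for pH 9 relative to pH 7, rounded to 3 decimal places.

gene A/REF (pH 7) = 8.517 / 1626 = 0.005238
gene A/REF (pH 9) = 96.76 / 2443 = 0.039607
Fold change = 0.039607 / 0.005238 = 7.5615

7.561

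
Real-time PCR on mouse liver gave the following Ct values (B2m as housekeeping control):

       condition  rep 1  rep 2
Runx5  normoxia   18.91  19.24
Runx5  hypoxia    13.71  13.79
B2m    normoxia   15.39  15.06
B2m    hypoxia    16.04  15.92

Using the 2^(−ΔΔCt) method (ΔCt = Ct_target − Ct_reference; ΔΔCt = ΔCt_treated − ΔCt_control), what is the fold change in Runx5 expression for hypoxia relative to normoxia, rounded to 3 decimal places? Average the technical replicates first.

Mean Ct: Runx5 normoxia 19.075; Runx5 hypoxia 13.750; B2m normoxia 15.225; B2m hypoxia 15.980
ΔCt(normoxia) = 19.075 − 15.225 = 3.850
ΔCt(hypoxia) = 13.750 − 15.980 = -2.230
ΔΔCt = -2.230 − 3.850 = -6.080
Fold change = 2^(−(-6.080)) = 2^6.080 = 67.6492

67.649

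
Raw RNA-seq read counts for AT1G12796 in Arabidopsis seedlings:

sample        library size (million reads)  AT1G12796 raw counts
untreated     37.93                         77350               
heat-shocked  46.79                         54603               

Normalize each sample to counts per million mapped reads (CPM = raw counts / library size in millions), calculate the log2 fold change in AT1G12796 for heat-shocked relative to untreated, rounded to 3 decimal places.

CPM(untreated) = 77350 / 37.93 = 2039.2829
CPM(heat-shocked) = 54603 / 46.79 = 1166.9801
Fold change = 1166.9801 / 2039.2829 = 0.57225
log2(0.57225) = -0.8053

-0.805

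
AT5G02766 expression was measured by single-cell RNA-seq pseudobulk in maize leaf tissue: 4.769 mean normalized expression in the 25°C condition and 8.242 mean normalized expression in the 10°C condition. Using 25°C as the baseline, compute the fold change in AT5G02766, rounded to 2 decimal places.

1.73

Fold change = 8.242 / 4.769 = 1.728
AT5G02766 is upregulated.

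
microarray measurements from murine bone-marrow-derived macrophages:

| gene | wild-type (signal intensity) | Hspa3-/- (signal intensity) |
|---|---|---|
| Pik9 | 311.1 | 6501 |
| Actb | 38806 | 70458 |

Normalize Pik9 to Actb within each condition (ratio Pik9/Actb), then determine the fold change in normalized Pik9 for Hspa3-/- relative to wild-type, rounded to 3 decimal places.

11.509

Pik9/Actb (wild-type) = 311.1 / 38806 = 0.0080168
Pik9/Actb (Hspa3-/-) = 6501 / 70458 = 0.092268
Fold change = 0.092268 / 0.0080168 = 11.5093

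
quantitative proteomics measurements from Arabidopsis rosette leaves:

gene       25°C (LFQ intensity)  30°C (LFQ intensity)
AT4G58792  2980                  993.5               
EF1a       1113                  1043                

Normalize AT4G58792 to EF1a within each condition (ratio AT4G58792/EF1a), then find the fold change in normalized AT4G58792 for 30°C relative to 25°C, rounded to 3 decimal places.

0.356

AT4G58792/EF1a (25°C) = 2980 / 1113 = 2.6774
AT4G58792/EF1a (30°C) = 993.5 / 1043 = 0.95254
Fold change = 0.95254 / 2.6774 = 0.3558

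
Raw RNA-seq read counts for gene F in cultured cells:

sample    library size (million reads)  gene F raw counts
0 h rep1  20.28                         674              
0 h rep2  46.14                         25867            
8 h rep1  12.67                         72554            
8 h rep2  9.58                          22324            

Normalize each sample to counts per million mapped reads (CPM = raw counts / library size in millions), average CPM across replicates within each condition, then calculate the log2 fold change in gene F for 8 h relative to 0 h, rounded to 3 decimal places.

3.762

CPM(0 h rep1) = 674 / 20.28 = 33.2347
CPM(0 h rep2) = 25867 / 46.14 = 560.6199
CPM(8 h rep1) = 72554 / 12.67 = 5726.4404
CPM(8 h rep2) = 22324 / 9.58 = 2330.2714
mean CPM(0 h) = 296.9273; mean CPM(8 h) = 4028.3559
Fold change = 4028.3559 / 296.9273 = 13.56681
log2(13.56681) = 3.7620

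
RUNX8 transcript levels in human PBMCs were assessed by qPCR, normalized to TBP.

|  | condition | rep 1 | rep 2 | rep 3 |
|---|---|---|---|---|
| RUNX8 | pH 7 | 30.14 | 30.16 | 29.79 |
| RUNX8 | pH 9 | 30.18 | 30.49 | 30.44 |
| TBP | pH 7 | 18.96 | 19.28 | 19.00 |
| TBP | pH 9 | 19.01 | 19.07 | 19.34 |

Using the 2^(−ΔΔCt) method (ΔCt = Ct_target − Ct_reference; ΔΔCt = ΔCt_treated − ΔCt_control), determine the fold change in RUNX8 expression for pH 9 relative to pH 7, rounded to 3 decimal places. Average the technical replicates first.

0.824

Mean Ct: RUNX8 pH 7 30.030; RUNX8 pH 9 30.370; TBP pH 7 19.080; TBP pH 9 19.140
ΔCt(pH 7) = 30.030 − 19.080 = 10.950
ΔCt(pH 9) = 30.370 − 19.140 = 11.230
ΔΔCt = 11.230 − 10.950 = 0.280
Fold change = 2^(−0.280) = 0.8236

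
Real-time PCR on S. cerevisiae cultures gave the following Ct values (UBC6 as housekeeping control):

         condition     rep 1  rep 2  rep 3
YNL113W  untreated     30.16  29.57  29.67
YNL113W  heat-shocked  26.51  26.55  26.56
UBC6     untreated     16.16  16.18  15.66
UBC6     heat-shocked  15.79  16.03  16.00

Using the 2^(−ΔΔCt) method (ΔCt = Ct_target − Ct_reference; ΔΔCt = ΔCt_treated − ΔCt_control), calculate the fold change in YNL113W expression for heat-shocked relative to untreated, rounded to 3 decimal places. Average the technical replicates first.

9.190

Mean Ct: YNL113W untreated 29.800; YNL113W heat-shocked 26.540; UBC6 untreated 16.000; UBC6 heat-shocked 15.940
ΔCt(untreated) = 29.800 − 16.000 = 13.800
ΔCt(heat-shocked) = 26.540 − 15.940 = 10.600
ΔΔCt = 10.600 − 13.800 = -3.200
Fold change = 2^(−(-3.200)) = 2^3.200 = 9.1896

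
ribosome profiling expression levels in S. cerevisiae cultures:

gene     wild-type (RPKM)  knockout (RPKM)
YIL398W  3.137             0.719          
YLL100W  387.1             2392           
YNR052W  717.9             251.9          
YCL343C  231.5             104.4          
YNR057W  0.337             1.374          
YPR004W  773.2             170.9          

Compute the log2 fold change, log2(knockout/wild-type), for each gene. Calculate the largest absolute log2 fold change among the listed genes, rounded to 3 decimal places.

log2(0.719/3.137) = -2.125  (YIL398W)
log2(2392/387.1) = 2.627  (YLL100W)
log2(251.9/717.9) = -1.511  (YNR052W)
log2(104.4/231.5) = -1.149  (YCL343C)
log2(1.374/0.337) = 2.028  (YNR057W)
log2(170.9/773.2) = -2.178  (YPR004W)
The largest magnitude belongs to YLL100W.

2.627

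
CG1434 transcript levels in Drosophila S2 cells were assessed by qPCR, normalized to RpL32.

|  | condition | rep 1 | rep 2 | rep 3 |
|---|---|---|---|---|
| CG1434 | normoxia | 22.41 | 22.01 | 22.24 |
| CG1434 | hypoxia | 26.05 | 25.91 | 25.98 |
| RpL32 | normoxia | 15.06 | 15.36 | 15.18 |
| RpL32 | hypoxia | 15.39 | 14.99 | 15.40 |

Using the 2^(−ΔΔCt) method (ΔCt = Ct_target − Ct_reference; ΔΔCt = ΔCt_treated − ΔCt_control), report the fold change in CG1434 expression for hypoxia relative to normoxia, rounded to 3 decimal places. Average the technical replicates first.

0.077

Mean Ct: CG1434 normoxia 22.220; CG1434 hypoxia 25.980; RpL32 normoxia 15.200; RpL32 hypoxia 15.260
ΔCt(normoxia) = 22.220 − 15.200 = 7.020
ΔCt(hypoxia) = 25.980 − 15.260 = 10.720
ΔΔCt = 10.720 − 7.020 = 3.700
Fold change = 2^(−3.700) = 0.0769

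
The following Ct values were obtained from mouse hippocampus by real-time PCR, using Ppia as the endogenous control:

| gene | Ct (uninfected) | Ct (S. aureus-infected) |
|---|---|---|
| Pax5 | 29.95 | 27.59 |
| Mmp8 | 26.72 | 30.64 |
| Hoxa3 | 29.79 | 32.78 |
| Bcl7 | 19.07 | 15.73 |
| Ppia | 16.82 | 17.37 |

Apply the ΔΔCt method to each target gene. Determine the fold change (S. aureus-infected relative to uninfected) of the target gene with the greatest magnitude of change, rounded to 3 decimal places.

Pax5: ΔΔCt = (27.59−17.37) − (29.95−16.82) = 10.22 − 13.13 = -2.91; fold change = 2^2.91 = 7.516
Mmp8: ΔΔCt = (30.64−17.37) − (26.72−16.82) = 13.27 − 9.90 = 3.37; fold change = 2^-3.37 = 0.097
Hoxa3: ΔΔCt = (32.78−17.37) − (29.79−16.82) = 15.41 − 12.97 = 2.44; fold change = 2^-2.44 = 0.184
Bcl7: ΔΔCt = (15.73−17.37) − (19.07−16.82) = -1.64 − 2.25 = -3.89; fold change = 2^3.89 = 14.825
Bcl7 has the largest |ΔΔCt| = 3.89.

14.825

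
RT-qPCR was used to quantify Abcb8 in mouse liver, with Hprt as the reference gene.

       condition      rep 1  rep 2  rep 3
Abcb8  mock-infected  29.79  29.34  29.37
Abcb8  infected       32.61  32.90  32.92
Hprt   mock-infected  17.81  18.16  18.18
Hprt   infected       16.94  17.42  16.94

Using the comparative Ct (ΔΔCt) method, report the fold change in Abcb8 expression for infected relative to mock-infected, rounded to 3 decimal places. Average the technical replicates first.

0.052

Mean Ct: Abcb8 mock-infected 29.500; Abcb8 infected 32.810; Hprt mock-infected 18.050; Hprt infected 17.100
ΔCt(mock-infected) = 29.500 − 18.050 = 11.450
ΔCt(infected) = 32.810 − 17.100 = 15.710
ΔΔCt = 15.710 − 11.450 = 4.260
Fold change = 2^(−4.260) = 0.0522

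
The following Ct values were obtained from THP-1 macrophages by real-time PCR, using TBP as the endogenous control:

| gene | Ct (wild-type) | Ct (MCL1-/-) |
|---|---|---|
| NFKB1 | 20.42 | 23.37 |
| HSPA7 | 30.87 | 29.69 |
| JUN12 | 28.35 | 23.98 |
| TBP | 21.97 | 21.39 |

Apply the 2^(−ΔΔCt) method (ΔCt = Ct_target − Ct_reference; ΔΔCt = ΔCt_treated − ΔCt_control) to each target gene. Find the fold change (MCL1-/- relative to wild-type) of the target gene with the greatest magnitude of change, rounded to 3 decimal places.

13.833

NFKB1: ΔΔCt = (23.37−21.39) − (20.42−21.97) = 1.98 − (-1.55) = 3.53; fold change = 2^-3.53 = 0.087
HSPA7: ΔΔCt = (29.69−21.39) − (30.87−21.97) = 8.30 − 8.90 = -0.60; fold change = 2^0.60 = 1.516
JUN12: ΔΔCt = (23.98−21.39) − (28.35−21.97) = 2.59 − 6.38 = -3.79; fold change = 2^3.79 = 13.833
JUN12 has the largest |ΔΔCt| = 3.79.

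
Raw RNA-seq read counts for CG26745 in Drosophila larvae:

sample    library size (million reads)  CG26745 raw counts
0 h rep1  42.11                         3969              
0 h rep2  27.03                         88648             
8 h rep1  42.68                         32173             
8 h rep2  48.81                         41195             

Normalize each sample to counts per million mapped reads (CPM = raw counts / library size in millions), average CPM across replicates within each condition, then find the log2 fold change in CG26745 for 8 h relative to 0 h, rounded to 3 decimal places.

CPM(0 h rep1) = 3969 / 42.11 = 94.2531
CPM(0 h rep2) = 88648 / 27.03 = 3279.6152
CPM(8 h rep1) = 32173 / 42.68 = 753.8191
CPM(8 h rep2) = 41195 / 48.81 = 843.9869
mean CPM(0 h) = 1686.9342; mean CPM(8 h) = 798.9030
Fold change = 798.9030 / 1686.9342 = 0.47358
log2(0.47358) = -1.0783

-1.078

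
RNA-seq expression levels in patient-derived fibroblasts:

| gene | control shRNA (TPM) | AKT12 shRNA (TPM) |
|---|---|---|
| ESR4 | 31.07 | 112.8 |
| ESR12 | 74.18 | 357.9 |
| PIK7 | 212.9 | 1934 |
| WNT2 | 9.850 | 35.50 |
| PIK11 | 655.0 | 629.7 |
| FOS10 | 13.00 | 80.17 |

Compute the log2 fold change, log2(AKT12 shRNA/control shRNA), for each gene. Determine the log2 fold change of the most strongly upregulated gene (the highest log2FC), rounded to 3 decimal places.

3.183

log2(112.8/31.07) = 1.860  (ESR4)
log2(357.9/74.18) = 2.270  (ESR12)
log2(1934/212.9) = 3.183  (PIK7)
log2(35.50/9.850) = 1.850  (WNT2)
log2(629.7/655.0) = -0.057  (PIK11)
log2(80.17/13.00) = 2.625  (FOS10)
PIK7 is most strongly upregulated.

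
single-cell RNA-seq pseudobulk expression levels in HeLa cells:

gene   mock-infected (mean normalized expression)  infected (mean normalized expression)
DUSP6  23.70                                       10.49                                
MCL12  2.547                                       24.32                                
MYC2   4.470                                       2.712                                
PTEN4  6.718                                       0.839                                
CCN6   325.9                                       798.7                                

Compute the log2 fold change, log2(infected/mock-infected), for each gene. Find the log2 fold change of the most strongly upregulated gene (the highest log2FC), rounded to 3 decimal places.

3.255

log2(10.49/23.70) = -1.176  (DUSP6)
log2(24.32/2.547) = 3.255  (MCL12)
log2(2.712/4.470) = -0.721  (MYC2)
log2(0.839/6.718) = -3.001  (PTEN4)
log2(798.7/325.9) = 1.293  (CCN6)
MCL12 is most strongly upregulated.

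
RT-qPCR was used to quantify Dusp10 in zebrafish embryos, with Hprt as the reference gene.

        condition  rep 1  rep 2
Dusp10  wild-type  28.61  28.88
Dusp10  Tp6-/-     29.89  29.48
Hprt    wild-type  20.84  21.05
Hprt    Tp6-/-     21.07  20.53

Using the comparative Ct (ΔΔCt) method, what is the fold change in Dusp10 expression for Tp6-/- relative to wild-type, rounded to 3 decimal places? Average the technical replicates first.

0.471

Mean Ct: Dusp10 wild-type 28.745; Dusp10 Tp6-/- 29.685; Hprt wild-type 20.945; Hprt Tp6-/- 20.800
ΔCt(wild-type) = 28.745 − 20.945 = 7.800
ΔCt(Tp6-/-) = 29.685 − 20.800 = 8.885
ΔΔCt = 8.885 − 7.800 = 1.085
Fold change = 2^(−1.085) = 0.4714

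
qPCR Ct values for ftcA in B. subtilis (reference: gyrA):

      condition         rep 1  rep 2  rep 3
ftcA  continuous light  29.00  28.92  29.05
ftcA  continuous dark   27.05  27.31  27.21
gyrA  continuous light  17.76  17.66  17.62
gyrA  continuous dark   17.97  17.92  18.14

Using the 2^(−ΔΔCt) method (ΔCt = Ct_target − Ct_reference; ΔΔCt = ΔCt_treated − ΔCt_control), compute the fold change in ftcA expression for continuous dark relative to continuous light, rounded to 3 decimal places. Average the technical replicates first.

4.377

Mean Ct: ftcA continuous light 28.990; ftcA continuous dark 27.190; gyrA continuous light 17.680; gyrA continuous dark 18.010
ΔCt(continuous light) = 28.990 − 17.680 = 11.310
ΔCt(continuous dark) = 27.190 − 18.010 = 9.180
ΔΔCt = 9.180 − 11.310 = -2.130
Fold change = 2^(−(-2.130)) = 2^2.130 = 4.3772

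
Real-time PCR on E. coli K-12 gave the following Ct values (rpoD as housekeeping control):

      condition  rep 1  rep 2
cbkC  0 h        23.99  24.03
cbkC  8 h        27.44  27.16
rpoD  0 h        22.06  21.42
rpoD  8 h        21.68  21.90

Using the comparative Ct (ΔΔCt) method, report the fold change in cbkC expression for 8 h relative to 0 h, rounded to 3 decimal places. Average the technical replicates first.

0.106

Mean Ct: cbkC 0 h 24.010; cbkC 8 h 27.300; rpoD 0 h 21.740; rpoD 8 h 21.790
ΔCt(0 h) = 24.010 − 21.740 = 2.270
ΔCt(8 h) = 27.300 − 21.790 = 5.510
ΔΔCt = 5.510 − 2.270 = 3.240
Fold change = 2^(−3.240) = 0.1058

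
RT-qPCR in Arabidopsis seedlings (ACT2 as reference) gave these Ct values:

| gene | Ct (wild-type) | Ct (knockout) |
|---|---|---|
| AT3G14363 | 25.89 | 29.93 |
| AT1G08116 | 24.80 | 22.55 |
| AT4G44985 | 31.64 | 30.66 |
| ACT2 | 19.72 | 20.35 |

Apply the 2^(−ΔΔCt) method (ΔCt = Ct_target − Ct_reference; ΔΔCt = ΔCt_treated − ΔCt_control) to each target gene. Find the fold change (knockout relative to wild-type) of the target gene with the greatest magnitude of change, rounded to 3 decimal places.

0.094

AT3G14363: ΔΔCt = (29.93−20.35) − (25.89−19.72) = 9.58 − 6.17 = 3.41; fold change = 2^-3.41 = 0.094
AT1G08116: ΔΔCt = (22.55−20.35) − (24.80−19.72) = 2.20 − 5.08 = -2.88; fold change = 2^2.88 = 7.362
AT4G44985: ΔΔCt = (30.66−20.35) − (31.64−19.72) = 10.31 − 11.92 = -1.61; fold change = 2^1.61 = 3.053
AT3G14363 has the largest |ΔΔCt| = 3.41.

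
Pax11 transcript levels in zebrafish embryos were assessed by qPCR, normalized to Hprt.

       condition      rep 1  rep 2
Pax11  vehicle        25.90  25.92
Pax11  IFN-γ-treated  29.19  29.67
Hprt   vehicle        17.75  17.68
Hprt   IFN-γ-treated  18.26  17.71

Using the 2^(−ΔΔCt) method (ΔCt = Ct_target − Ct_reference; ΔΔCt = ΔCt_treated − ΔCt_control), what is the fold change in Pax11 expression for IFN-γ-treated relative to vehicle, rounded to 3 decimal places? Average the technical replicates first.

Mean Ct: Pax11 vehicle 25.910; Pax11 IFN-γ-treated 29.430; Hprt vehicle 17.715; Hprt IFN-γ-treated 17.985
ΔCt(vehicle) = 25.910 − 17.715 = 8.195
ΔCt(IFN-γ-treated) = 29.430 − 17.985 = 11.445
ΔΔCt = 11.445 − 8.195 = 3.250
Fold change = 2^(−3.250) = 0.1051

0.105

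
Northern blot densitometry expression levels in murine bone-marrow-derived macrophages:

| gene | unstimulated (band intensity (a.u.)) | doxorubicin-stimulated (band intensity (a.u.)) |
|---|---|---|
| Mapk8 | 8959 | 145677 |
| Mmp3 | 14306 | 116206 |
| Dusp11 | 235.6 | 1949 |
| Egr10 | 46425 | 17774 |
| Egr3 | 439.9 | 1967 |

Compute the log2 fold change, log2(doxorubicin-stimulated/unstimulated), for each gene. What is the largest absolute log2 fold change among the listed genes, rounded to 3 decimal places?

log2(145677/8959) = 4.023  (Mapk8)
log2(116206/14306) = 3.022  (Mmp3)
log2(1949/235.6) = 3.048  (Dusp11)
log2(17774/46425) = -1.385  (Egr10)
log2(1967/439.9) = 2.161  (Egr3)
The largest magnitude belongs to Mapk8.

4.023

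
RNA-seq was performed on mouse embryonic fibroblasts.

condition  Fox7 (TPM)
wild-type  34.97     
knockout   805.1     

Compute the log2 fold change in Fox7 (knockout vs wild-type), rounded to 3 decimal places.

Fold change = 805.1 / 34.97 = 23.0226
log2(23.0226) = 4.5250

4.525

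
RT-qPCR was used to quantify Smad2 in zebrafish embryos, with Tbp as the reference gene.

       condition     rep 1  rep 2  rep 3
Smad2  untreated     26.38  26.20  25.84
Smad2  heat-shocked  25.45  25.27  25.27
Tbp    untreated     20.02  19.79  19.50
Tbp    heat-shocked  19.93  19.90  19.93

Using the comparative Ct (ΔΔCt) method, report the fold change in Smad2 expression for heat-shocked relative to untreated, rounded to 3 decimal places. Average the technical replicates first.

1.945

Mean Ct: Smad2 untreated 26.140; Smad2 heat-shocked 25.330; Tbp untreated 19.770; Tbp heat-shocked 19.920
ΔCt(untreated) = 26.140 − 19.770 = 6.370
ΔCt(heat-shocked) = 25.330 − 19.920 = 5.410
ΔΔCt = 5.410 − 6.370 = -0.960
Fold change = 2^(−(-0.960)) = 2^0.960 = 1.9453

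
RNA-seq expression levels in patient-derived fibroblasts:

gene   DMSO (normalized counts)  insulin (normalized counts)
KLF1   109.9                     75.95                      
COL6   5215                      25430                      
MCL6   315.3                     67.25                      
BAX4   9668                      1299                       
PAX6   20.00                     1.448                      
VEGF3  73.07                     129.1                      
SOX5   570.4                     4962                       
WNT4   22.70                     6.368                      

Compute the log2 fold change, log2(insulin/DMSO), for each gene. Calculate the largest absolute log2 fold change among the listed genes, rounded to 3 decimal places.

3.788

log2(75.95/109.9) = -0.533  (KLF1)
log2(25430/5215) = 2.286  (COL6)
log2(67.25/315.3) = -2.229  (MCL6)
log2(1299/9668) = -2.896  (BAX4)
log2(1.448/20.00) = -3.788  (PAX6)
log2(129.1/73.07) = 0.821  (VEGF3)
log2(4962/570.4) = 3.121  (SOX5)
log2(6.368/22.70) = -1.834  (WNT4)
The largest magnitude belongs to PAX6.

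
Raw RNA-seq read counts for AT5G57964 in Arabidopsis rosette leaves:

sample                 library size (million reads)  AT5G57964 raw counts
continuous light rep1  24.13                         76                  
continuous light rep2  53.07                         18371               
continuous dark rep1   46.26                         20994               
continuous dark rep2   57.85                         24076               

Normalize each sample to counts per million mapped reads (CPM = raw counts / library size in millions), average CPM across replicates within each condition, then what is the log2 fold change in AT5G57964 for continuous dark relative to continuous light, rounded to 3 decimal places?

CPM(continuous light rep1) = 76 / 24.13 = 3.1496
CPM(continuous light rep2) = 18371 / 53.07 = 346.1654
CPM(continuous dark rep1) = 20994 / 46.26 = 453.8262
CPM(continuous dark rep2) = 24076 / 57.85 = 416.1798
mean CPM(continuous light) = 174.6575; mean CPM(continuous dark) = 435.0030
Fold change = 435.0030 / 174.6575 = 2.49061
log2(2.49061) = 1.3165

1.316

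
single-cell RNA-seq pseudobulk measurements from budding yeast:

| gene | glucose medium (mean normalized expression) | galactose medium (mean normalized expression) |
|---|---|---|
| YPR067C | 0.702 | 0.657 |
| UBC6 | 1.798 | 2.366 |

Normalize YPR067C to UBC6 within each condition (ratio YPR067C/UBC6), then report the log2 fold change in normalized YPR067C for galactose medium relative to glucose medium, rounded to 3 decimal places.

YPR067C/UBC6 (glucose medium) = 0.702 / 1.798 = 0.39043
YPR067C/UBC6 (galactose medium) = 0.657 / 2.366 = 0.27768
Fold change = 0.27768 / 0.39043 = 0.7112
log2(0.7112) = -0.4916

-0.492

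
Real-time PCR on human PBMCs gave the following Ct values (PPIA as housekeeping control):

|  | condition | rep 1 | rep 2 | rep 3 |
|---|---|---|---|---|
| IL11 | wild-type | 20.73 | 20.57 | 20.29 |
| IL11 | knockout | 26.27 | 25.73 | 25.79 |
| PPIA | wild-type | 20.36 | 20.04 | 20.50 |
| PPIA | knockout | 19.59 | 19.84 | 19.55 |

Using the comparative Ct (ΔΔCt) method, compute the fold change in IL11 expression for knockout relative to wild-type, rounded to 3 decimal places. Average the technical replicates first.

Mean Ct: IL11 wild-type 20.530; IL11 knockout 25.930; PPIA wild-type 20.300; PPIA knockout 19.660
ΔCt(wild-type) = 20.530 − 20.300 = 0.230
ΔCt(knockout) = 25.930 − 19.660 = 6.270
ΔΔCt = 6.270 − 0.230 = 6.040
Fold change = 2^(−6.040) = 0.0152

0.015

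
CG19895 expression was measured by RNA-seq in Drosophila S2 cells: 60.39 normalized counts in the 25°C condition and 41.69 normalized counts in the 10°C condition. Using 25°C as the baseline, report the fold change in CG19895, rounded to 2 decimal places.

Fold change = 41.69 / 60.39 = 0.690
CG19895 is downregulated.

0.69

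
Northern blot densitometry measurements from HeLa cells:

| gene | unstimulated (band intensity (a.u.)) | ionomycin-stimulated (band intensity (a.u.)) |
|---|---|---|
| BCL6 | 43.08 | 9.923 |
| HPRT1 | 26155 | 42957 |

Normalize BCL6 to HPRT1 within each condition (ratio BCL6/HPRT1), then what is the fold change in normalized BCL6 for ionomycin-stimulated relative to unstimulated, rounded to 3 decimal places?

0.140

BCL6/HPRT1 (unstimulated) = 43.08 / 26155 = 0.0016471
BCL6/HPRT1 (ionomycin-stimulated) = 9.923 / 42957 = 0.000231
Fold change = 0.000231 / 0.0016471 = 0.1402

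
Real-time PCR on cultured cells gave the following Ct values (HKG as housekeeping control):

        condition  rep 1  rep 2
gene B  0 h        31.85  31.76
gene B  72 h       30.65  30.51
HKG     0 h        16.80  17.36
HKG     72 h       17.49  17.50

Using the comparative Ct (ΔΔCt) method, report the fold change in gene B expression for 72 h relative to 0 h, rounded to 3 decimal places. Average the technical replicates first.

Mean Ct: gene B 0 h 31.805; gene B 72 h 30.580; HKG 0 h 17.080; HKG 72 h 17.495
ΔCt(0 h) = 31.805 − 17.080 = 14.725
ΔCt(72 h) = 30.580 − 17.495 = 13.085
ΔΔCt = 13.085 − 14.725 = -1.640
Fold change = 2^(−(-1.640)) = 2^1.640 = 3.1167

3.117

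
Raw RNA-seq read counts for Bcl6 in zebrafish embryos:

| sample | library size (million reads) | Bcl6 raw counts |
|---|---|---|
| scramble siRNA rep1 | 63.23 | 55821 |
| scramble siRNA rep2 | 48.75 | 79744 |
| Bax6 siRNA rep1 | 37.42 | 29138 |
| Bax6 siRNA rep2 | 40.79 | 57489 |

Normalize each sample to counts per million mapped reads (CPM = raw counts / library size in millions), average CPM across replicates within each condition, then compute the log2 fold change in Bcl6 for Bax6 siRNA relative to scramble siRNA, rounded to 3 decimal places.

CPM(scramble siRNA rep1) = 55821 / 63.23 = 882.8246
CPM(scramble siRNA rep2) = 79744 / 48.75 = 1635.7744
CPM(Bax6 siRNA rep1) = 29138 / 37.42 = 778.6745
CPM(Bax6 siRNA rep2) = 57489 / 40.79 = 1409.3896
mean CPM(scramble siRNA) = 1259.2995; mean CPM(Bax6 siRNA) = 1094.0320
Fold change = 1094.0320 / 1259.2995 = 0.86876
log2(0.86876) = -0.2030

-0.203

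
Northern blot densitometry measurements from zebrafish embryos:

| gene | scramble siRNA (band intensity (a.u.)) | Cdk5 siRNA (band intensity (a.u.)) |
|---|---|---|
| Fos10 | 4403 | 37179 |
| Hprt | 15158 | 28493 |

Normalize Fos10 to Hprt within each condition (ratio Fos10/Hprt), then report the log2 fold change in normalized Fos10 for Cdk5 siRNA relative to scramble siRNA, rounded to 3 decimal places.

2.167

Fos10/Hprt (scramble siRNA) = 4403 / 15158 = 0.29047
Fos10/Hprt (Cdk5 siRNA) = 37179 / 28493 = 1.3048
Fold change = 1.3048 / 0.29047 = 4.4921
log2(4.4921) = 2.1674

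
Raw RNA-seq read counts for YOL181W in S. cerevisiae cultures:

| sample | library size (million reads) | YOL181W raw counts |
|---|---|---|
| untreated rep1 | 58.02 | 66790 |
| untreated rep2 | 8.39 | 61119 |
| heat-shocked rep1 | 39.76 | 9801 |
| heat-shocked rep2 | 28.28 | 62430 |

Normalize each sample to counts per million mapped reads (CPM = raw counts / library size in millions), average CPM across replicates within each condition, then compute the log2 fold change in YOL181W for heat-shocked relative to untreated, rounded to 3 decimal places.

-1.781

CPM(untreated rep1) = 66790 / 58.02 = 1151.1548
CPM(untreated rep2) = 61119 / 8.39 = 7284.7437
CPM(heat-shocked rep1) = 9801 / 39.76 = 246.5040
CPM(heat-shocked rep2) = 62430 / 28.28 = 2207.5672
mean CPM(untreated) = 4217.9493; mean CPM(heat-shocked) = 1227.0356
Fold change = 1227.0356 / 4217.9493 = 0.29091
log2(0.29091) = -1.7814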